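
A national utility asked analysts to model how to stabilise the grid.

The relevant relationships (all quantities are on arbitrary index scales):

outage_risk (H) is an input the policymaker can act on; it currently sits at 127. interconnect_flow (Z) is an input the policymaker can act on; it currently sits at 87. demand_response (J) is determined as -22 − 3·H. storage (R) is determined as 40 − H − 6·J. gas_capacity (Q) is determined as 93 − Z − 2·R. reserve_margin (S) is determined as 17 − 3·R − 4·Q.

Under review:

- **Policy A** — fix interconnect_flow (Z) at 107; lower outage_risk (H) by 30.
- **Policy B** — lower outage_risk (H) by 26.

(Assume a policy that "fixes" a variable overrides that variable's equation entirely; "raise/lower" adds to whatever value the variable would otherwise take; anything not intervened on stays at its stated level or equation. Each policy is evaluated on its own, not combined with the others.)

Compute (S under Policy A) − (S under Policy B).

-260

Policy A (Z := 107, H − 30):
  H = 127 − 30 = 97
  Z = 107
  J = -22 − 3·97 = -313
  R = 40 − 97 − 6·(-313) = 1821
  Q = 93 − 107 − 2·1821 = -3656
  S = 17 − 3·1821 − 4·(-3656) = 9178
Policy B (H − 26):
  H = 127 − 26 = 101
  Z = 87
  J = -22 − 3·101 = -325
  R = 40 − 101 − 6·(-325) = 1889
  Q = 93 − 87 − 2·1889 = -3772
  S = 17 − 3·1889 − 4·(-3772) = 9438
S: 9178 − 9438 = -260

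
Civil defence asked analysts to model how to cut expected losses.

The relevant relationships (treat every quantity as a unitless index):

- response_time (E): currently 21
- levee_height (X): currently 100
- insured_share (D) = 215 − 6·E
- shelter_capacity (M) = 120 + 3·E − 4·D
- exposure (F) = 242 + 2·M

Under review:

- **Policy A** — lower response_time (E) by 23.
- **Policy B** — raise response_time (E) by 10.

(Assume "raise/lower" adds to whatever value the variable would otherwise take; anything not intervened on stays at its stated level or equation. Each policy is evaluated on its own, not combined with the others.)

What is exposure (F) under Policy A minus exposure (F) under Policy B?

-1782

Policy A (E − 23):
  E = 21 − 23 = -2
  D = 215 − 6·(-2) = 227
  M = 120 + 3·(-2) − 4·227 = -794
  F = 242 + 2·(-794) = -1346
Policy B (E + 10):
  E = 21 + 10 = 31
  D = 215 − 6·31 = 29
  M = 120 + 3·31 − 4·29 = 97
  F = 242 + 2·97 = 436
F: -1346 − 436 = -1782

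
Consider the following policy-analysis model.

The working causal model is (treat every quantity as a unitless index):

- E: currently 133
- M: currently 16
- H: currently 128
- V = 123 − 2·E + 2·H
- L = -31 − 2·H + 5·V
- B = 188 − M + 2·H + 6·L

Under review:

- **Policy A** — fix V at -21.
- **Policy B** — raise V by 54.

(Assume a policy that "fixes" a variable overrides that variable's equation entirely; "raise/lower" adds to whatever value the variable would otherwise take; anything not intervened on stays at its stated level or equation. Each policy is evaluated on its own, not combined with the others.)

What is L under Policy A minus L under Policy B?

Policy A (V := -21):
  E = 133
  H = 128
  V = -21
  L = -31 − 2·128 + 5·(-21) = -392
Policy B (V + 54):
  E = 133
  H = 128
  V = 123 − 2·133 + 2·128 (+54 from intervention) = 167
  L = -31 − 2·128 + 5·167 = 548
L: -392 − 548 = -940

-940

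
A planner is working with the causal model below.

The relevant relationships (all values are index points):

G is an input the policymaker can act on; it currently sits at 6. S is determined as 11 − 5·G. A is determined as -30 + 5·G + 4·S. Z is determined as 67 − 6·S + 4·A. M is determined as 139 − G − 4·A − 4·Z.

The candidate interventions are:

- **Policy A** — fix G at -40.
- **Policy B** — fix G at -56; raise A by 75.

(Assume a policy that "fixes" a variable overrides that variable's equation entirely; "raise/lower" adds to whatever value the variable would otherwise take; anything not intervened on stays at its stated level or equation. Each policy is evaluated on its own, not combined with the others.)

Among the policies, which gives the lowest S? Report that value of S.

Policy A (G := -40):
  G = -40
  S = 11 − 5·(-40) = 211
Policy B (G := -56, A + 75):
  G = -56
  S = 11 − 5·(-56) = 291
Comparing — Policy A: S=211, Policy B: S=291. Lowest is 211 (Policy A).

211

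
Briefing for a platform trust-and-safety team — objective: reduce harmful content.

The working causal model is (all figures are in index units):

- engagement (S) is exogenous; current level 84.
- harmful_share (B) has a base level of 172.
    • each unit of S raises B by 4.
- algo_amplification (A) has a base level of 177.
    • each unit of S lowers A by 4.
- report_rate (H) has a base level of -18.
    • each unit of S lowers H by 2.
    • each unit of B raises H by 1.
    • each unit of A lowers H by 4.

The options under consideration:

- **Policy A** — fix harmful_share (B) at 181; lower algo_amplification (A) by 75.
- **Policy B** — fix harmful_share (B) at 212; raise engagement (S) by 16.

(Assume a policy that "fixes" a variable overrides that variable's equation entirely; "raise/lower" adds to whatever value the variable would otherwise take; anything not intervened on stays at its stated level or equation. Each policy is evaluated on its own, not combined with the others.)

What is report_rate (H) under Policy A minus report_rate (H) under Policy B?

Policy A (B := 181, A − 75):
  S = 84
  B = 181
  A = 177 − 4·84 (−75 from intervention) = -234
  H = -18 − 2·84 + 181 − 4·(-234) = 931
Policy B (B := 212, S + 16):
  S = 84 + 16 = 100
  B = 212
  A = 177 − 4·100 = -223
  H = -18 − 2·100 + 212 − 4·(-223) = 886
H: 931 − 886 = 45

45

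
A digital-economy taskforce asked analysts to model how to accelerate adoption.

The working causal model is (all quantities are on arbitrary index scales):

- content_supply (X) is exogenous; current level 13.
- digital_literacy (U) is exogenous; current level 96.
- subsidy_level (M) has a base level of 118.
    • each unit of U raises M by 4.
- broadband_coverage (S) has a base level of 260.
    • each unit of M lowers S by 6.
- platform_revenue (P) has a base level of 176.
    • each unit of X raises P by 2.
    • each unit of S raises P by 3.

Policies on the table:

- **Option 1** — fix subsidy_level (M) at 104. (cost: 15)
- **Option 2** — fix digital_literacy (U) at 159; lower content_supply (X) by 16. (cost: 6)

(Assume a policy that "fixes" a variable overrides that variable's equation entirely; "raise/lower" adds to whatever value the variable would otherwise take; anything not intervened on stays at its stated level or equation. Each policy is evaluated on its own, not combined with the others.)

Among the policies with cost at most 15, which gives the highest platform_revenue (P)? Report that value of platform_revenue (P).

-890

Option 1 (M := 104):
  X = 13
  U = 96
  M = 104
  S = 260 − 6·104 = -364
  P = 176 + 2·13 + 3·(-364) = -890
Option 2 (U := 159, X − 16):
  X = 13 − 16 = -3
  U = 159
  M = 118 + 4·159 = 754
  S = 260 − 6·754 = -4264
  P = 176 + 2·(-3) + 3·(-4264) = -12622
Comparing — Option 1: P=-890, Option 2: P=-12622. Highest is -890 (Option 1).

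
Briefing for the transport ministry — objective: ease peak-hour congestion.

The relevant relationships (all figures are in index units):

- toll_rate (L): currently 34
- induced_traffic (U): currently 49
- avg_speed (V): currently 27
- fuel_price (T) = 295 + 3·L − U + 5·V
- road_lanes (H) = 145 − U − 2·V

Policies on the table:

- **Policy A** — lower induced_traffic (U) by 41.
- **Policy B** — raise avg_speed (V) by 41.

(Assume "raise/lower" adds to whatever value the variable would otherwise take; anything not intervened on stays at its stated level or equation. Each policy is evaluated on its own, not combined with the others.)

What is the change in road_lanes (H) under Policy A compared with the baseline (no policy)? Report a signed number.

Baseline:
  U = 49
  V = 27
  H = 145 − 49 − 2·27 = 42
Policy A (U − 41):
  U = 49 − 41 = 8
  V = 27
  H = 145 − 8 − 2·27 = 83
Change in H: 83 − 42 = 41

41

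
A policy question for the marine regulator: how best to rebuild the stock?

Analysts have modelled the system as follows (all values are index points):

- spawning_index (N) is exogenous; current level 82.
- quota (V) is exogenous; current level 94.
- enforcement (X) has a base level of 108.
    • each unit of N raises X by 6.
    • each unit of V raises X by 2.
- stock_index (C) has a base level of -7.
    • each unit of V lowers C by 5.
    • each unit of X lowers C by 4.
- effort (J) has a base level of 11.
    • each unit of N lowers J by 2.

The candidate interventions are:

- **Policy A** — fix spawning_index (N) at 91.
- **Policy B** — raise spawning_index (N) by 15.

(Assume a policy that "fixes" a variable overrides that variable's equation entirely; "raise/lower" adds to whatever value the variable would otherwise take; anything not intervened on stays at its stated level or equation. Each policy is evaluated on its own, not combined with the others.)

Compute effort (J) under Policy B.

-183

Policy B (N + 15):
  N = 82 + 15 = 97
  J = 11 − 2·97 = -183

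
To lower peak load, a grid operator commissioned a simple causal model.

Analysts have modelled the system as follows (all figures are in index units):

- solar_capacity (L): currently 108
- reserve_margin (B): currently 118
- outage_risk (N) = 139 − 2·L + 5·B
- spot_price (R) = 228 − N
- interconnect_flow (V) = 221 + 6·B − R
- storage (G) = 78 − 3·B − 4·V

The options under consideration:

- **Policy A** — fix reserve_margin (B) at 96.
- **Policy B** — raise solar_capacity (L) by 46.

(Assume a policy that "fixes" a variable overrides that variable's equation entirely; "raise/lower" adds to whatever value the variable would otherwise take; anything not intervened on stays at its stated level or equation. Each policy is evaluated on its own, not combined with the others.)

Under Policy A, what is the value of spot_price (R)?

Policy A (B := 96):
  L = 108
  B = 96
  N = 139 − 2·108 + 5·96 = 403
  R = 228 − 403 = -175

-175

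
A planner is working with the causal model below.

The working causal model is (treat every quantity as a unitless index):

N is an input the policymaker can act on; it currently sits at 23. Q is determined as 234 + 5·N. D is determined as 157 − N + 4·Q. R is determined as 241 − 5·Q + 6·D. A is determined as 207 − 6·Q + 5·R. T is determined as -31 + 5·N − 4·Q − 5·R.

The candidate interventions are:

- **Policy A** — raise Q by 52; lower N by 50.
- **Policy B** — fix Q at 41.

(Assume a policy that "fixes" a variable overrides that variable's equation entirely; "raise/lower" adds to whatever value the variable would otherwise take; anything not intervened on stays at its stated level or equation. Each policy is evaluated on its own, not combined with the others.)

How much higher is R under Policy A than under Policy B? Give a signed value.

2390

Policy A (Q + 52, N − 50):
  N = 23 − 50 = -27
  Q = 234 + 5·(-27) (+52 from intervention) = 151
  D = 157 − (-27) + 4·151 = 788
  R = 241 − 5·151 + 6·788 = 4214
Policy B (Q := 41):
  N = 23
  Q = 41
  D = 157 − 23 + 4·41 = 298
  R = 241 − 5·41 + 6·298 = 1824
R: 4214 − 1824 = 2390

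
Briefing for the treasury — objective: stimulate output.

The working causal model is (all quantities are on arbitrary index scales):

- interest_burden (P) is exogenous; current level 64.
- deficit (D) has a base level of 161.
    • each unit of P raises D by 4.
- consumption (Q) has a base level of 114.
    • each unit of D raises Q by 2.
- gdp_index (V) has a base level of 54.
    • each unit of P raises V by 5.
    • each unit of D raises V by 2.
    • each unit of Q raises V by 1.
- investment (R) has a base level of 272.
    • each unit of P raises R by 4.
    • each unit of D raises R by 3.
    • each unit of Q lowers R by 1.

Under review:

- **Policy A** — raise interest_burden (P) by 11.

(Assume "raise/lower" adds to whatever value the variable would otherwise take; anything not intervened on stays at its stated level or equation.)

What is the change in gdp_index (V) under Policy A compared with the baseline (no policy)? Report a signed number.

231

Baseline:
  P = 64
  D = 161 + 4·64 = 417
  Q = 114 + 2·417 = 948
  V = 54 + 5·64 + 2·417 + 948 = 2156
Policy A (P + 11):
  P = 64 + 11 = 75
  D = 161 + 4·75 = 461
  Q = 114 + 2·461 = 1036
  V = 54 + 5·75 + 2·461 + 1036 = 2387
Change in V: 2387 − 2156 = 231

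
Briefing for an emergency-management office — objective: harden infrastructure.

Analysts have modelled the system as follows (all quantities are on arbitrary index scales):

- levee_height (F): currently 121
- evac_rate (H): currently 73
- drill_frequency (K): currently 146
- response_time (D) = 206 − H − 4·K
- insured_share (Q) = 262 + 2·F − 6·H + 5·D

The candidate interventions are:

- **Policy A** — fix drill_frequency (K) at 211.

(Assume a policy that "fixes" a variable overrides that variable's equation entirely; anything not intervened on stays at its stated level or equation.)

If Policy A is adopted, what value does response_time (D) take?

-711

Policy A (K := 211):
  H = 73
  K = 211
  D = 206 − 73 − 4·211 = -711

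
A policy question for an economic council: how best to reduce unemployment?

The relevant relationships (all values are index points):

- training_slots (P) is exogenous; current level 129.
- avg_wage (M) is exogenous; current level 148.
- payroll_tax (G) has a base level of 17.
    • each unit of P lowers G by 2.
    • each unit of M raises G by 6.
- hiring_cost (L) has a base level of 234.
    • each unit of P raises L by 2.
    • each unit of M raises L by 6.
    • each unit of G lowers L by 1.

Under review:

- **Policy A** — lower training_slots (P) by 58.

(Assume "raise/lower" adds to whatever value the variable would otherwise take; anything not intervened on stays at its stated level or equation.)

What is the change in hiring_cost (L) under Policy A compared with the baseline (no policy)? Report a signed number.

Baseline:
  P = 129
  M = 148
  G = 17 − 2·129 + 6·148 = 647
  L = 234 + 2·129 + 6·148 − 647 = 733
Policy A (P − 58):
  P = 129 − 58 = 71
  M = 148
  G = 17 − 2·71 + 6·148 = 763
  L = 234 + 2·71 + 6·148 − 763 = 501
Change in L: 501 − 733 = -232

-232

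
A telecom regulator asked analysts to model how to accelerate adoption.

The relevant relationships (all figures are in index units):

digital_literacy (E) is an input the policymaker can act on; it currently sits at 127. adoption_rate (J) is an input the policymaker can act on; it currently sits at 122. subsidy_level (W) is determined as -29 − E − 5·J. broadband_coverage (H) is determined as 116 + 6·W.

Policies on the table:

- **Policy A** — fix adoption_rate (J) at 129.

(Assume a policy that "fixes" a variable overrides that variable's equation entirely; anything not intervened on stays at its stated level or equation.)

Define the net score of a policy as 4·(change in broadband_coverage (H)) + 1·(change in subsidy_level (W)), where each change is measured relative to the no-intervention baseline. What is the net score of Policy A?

-875

Baseline:
  E = 127
  J = 122
  W = -29 − 127 − 5·122 = -766
  H = 116 + 6·(-766) = -4480
Policy A (J := 129):
  E = 127
  J = 129
  W = -29 − 127 − 5·129 = -801
  H = 116 + 6·(-801) = -4690
ΔH = -4690 − (-4480) = -210; ΔW = -801 − (-766) = -35
Score = 4·(-210) + 1·(-35) = -875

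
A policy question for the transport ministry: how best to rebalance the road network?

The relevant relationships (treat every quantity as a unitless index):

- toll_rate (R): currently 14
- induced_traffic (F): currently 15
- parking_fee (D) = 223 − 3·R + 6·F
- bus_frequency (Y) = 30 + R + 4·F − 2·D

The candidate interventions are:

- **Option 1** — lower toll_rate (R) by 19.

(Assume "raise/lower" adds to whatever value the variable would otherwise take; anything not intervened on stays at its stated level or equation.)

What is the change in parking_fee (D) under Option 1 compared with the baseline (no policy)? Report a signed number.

57

Baseline:
  R = 14
  F = 15
  D = 223 − 3·14 + 6·15 = 271
Option 1 (R − 19):
  R = 14 − 19 = -5
  F = 15
  D = 223 − 3·(-5) + 6·15 = 328
Change in D: 328 − 271 = 57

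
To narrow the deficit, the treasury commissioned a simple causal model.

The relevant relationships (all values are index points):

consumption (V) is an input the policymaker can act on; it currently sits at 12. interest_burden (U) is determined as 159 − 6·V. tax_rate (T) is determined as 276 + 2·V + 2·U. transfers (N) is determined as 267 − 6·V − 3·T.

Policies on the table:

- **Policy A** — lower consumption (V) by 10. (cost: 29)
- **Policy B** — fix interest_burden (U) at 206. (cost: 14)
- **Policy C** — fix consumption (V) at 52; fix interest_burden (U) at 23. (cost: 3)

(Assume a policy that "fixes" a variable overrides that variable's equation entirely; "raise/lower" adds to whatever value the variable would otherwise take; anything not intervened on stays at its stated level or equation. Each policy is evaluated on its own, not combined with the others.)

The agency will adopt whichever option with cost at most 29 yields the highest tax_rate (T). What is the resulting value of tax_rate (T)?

Policy A (V − 10):
  V = 12 − 10 = 2
  U = 159 − 6·2 = 147
  T = 276 + 2·2 + 2·147 = 574
Policy B (U := 206):
  V = 12
  U = 206
  T = 276 + 2·12 + 2·206 = 712
Policy C (V := 52, U := 23):
  V = 52
  U = 23
  T = 276 + 2·52 + 2·23 = 426
Comparing — Policy A: T=574, Policy B: T=712, Policy C: T=426. Highest is 712 (Policy B).

712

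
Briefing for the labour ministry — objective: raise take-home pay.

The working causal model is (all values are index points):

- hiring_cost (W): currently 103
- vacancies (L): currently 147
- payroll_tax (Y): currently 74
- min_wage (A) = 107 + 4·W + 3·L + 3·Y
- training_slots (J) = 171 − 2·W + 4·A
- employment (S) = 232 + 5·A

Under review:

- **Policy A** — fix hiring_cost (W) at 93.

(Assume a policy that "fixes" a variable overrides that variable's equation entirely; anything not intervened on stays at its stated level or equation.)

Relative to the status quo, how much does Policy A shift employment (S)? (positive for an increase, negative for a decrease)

Baseline:
  W = 103
  L = 147
  Y = 74
  A = 107 + 4·103 + 3·147 + 3·74 = 1182
  S = 232 + 5·1182 = 6142
Policy A (W := 93):
  W = 93
  L = 147
  Y = 74
  A = 107 + 4·93 + 3·147 + 3·74 = 1142
  S = 232 + 5·1142 = 5942
Change in S: 5942 − 6142 = -200

-200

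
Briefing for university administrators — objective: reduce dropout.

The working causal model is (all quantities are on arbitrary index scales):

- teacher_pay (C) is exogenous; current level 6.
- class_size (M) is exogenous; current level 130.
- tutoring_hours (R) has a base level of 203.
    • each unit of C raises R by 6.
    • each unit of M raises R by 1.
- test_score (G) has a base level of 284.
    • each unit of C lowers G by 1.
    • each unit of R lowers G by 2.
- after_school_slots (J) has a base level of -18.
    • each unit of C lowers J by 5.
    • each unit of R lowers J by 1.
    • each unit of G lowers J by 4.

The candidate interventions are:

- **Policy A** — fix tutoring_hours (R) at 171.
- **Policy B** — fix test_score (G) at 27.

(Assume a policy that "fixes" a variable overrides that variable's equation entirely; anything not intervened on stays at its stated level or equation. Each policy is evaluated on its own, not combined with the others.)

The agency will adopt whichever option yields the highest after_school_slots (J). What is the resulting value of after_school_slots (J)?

37

Policy A (R := 171):
  C = 6
  M = 130
  R = 171
  G = 284 − 6 − 2·171 = -64
  J = -18 − 5·6 − 171 − 4·(-64) = 37
Policy B (G := 27):
  C = 6
  M = 130
  R = 203 + 6·6 + 130 = 369
  G = 27
  J = -18 − 5·6 − 369 − 4·27 = -525
Comparing — Policy A: J=37, Policy B: J=-525. Highest is 37 (Policy A).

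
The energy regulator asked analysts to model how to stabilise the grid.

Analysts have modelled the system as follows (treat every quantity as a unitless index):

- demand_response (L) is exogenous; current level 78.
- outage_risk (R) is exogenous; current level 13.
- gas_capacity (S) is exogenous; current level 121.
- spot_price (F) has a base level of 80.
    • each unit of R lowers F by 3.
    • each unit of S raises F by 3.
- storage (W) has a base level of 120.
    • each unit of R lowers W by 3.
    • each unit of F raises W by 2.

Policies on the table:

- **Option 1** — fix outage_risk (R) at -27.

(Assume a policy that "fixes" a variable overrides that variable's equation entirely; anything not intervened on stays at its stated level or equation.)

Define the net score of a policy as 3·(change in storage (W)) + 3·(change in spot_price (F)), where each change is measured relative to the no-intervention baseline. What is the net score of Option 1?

1440

Baseline:
  R = 13
  S = 121
  F = 80 − 3·13 + 3·121 = 404
  W = 120 − 3·13 + 2·404 = 889
Option 1 (R := -27):
  R = -27
  S = 121
  F = 80 − 3·(-27) + 3·121 = 524
  W = 120 − 3·(-27) + 2·524 = 1249
ΔW = 1249 − 889 = 360; ΔF = 524 − 404 = 120
Score = 3·360 + 3·120 = 1440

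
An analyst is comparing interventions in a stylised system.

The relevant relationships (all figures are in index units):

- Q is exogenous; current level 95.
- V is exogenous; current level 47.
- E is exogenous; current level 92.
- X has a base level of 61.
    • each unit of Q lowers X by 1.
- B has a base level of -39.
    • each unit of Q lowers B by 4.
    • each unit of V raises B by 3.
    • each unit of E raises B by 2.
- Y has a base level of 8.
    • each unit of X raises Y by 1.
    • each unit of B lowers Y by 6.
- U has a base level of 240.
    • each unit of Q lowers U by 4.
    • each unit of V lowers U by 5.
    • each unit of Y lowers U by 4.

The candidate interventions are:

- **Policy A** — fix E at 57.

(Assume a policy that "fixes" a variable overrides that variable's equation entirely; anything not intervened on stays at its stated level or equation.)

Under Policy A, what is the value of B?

Policy A (E := 57):
  Q = 95
  V = 47
  E = 57
  B = -39 − 4·95 + 3·47 + 2·57 = -164

-164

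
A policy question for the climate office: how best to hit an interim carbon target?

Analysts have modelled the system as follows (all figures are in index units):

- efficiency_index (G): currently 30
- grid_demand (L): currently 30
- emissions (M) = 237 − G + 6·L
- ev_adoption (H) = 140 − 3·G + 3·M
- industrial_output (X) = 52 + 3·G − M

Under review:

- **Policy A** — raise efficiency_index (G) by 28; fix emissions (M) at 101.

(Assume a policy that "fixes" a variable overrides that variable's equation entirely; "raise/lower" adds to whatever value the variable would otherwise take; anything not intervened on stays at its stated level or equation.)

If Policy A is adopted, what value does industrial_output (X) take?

Policy A (G + 28, M := 101):
  G = 30 + 28 = 58
  L = 30
  M = 101
  X = 52 + 3·58 − 101 = 125

125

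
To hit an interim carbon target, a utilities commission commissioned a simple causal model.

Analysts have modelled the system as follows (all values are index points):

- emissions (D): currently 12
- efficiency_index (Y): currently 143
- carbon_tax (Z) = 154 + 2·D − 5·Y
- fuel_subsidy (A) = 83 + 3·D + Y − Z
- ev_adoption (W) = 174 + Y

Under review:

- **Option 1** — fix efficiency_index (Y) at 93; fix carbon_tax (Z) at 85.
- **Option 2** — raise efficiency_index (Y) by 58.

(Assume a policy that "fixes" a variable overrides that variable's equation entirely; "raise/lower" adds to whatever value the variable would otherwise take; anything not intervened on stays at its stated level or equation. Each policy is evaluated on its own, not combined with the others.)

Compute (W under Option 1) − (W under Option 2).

-108

Option 1 (Y := 93, Z := 85):
  Y = 93
  W = 174 + 93 = 267
Option 2 (Y + 58):
  Y = 143 + 58 = 201
  W = 174 + 201 = 375
W: 267 − 375 = -108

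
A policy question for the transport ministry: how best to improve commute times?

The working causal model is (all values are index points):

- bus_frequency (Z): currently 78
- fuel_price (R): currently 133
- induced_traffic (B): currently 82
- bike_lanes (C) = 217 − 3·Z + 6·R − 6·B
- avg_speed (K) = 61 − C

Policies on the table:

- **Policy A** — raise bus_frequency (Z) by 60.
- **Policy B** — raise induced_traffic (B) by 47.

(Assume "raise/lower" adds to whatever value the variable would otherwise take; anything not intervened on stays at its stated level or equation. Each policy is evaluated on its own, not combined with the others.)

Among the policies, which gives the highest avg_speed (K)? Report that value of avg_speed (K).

Policy A (Z + 60):
  Z = 78 + 60 = 138
  R = 133
  B = 82
  C = 217 − 3·138 + 6·133 − 6·82 = 109
  K = 61 − 109 = -48
Policy B (B + 47):
  Z = 78
  R = 133
  B = 82 + 47 = 129
  C = 217 − 3·78 + 6·133 − 6·129 = 7
  K = 61 − 7 = 54
Comparing — Policy A: K=-48, Policy B: K=54. Highest is 54 (Policy B).

54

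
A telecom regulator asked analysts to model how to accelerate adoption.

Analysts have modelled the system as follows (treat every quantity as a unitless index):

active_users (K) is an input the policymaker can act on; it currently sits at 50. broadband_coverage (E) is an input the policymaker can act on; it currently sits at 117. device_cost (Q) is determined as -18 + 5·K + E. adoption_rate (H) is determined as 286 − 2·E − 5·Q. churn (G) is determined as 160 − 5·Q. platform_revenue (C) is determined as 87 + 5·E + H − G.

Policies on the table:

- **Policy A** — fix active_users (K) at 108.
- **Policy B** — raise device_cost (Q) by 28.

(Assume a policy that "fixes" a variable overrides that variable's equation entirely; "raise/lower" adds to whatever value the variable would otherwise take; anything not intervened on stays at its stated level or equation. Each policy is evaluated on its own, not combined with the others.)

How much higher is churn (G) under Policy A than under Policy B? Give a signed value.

Policy A (K := 108):
  K = 108
  E = 117
  Q = -18 + 5·108 + 117 = 639
  G = 160 − 5·639 = -3035
Policy B (Q + 28):
  K = 50
  E = 117
  Q = -18 + 5·50 + 117 (+28 from intervention) = 377
  G = 160 − 5·377 = -1725
G: -3035 − (-1725) = -1310

-1310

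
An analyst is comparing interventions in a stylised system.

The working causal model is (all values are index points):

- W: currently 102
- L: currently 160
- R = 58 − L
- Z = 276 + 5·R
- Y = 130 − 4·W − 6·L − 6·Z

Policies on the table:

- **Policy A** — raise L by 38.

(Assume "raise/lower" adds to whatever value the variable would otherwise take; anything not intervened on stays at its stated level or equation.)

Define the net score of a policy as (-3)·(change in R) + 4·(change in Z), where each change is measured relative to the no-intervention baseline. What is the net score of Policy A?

-646

Baseline:
  L = 160
  R = 58 − 160 = -102
  Z = 276 + 5·(-102) = -234
Policy A (L + 38):
  L = 160 + 38 = 198
  R = 58 − 198 = -140
  Z = 276 + 5·(-140) = -424
ΔR = -140 − (-102) = -38; ΔZ = -424 − (-234) = -190
Score = (-3)·(-38) + 4·(-190) = -646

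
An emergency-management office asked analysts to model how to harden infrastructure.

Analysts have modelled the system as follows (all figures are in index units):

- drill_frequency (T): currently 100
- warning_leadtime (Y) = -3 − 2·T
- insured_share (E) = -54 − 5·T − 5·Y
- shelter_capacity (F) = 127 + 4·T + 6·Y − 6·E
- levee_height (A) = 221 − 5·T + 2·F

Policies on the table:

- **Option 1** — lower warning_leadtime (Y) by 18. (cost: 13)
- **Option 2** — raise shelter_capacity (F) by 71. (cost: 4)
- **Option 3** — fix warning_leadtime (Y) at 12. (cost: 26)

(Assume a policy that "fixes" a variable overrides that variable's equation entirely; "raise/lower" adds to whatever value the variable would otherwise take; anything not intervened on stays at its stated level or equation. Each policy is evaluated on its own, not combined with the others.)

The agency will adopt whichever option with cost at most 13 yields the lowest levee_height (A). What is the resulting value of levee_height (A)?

-8489

Option 1 (Y − 18):
  T = 100
  Y = -3 − 2·100 (−18 from intervention) = -221
  E = -54 − 5·100 − 5·(-221) = 551
  F = 127 + 4·100 + 6·(-221) − 6·551 = -4105
  A = 221 − 5·100 + 2·(-4105) = -8489
Option 2 (F + 71):
  T = 100
  Y = -3 − 2·100 = -203
  E = -54 − 5·100 − 5·(-203) = 461
  F = 127 + 4·100 + 6·(-203) − 6·461 (+71 from intervention) = -3386
  A = 221 − 5·100 + 2·(-3386) = -7051
Comparing — Option 1: A=-8489, Option 2: A=-7051. Lowest is -8489 (Option 1).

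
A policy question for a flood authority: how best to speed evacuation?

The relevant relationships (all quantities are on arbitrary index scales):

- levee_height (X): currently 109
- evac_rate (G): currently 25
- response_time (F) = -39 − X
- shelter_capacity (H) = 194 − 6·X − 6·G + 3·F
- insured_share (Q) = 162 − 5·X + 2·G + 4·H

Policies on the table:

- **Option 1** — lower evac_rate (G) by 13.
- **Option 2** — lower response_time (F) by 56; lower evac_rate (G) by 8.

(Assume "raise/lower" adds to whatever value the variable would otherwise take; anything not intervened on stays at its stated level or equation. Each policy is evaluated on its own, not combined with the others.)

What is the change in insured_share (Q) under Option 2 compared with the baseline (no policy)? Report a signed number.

-496

Baseline:
  X = 109
  G = 25
  F = -39 − 109 = -148
  H = 194 − 6·109 − 6·25 + 3·(-148) = -1054
  Q = 162 − 5·109 + 2·25 + 4·(-1054) = -4549
Option 2 (F − 56, G − 8):
  X = 109
  G = 25 − 8 = 17
  F = -39 − 109 (−56 from intervention) = -204
  H = 194 − 6·109 − 6·17 + 3·(-204) = -1174
  Q = 162 − 5·109 + 2·17 + 4·(-1174) = -5045
Change in Q: -5045 − (-4549) = -496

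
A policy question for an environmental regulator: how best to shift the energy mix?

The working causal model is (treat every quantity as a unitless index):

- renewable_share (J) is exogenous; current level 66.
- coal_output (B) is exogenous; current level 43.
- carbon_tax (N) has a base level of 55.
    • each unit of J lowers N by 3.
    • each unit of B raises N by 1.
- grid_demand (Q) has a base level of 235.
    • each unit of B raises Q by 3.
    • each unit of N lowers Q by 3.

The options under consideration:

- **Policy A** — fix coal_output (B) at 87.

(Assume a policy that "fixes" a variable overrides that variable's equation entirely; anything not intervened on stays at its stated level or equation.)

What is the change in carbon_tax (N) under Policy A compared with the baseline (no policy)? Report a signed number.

44

Baseline:
  J = 66
  B = 43
  N = 55 − 3·66 + 43 = -100
Policy A (B := 87):
  J = 66
  B = 87
  N = 55 − 3·66 + 87 = -56
Change in N: -56 − (-100) = 44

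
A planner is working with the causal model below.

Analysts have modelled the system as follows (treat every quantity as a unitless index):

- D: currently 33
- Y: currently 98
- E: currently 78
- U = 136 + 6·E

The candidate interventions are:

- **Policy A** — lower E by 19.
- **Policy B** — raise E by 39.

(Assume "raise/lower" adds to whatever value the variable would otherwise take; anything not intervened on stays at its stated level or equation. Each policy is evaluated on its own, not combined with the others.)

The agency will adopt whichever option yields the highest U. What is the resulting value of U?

Policy A (E − 19):
  E = 78 − 19 = 59
  U = 136 + 6·59 = 490
Policy B (E + 39):
  E = 78 + 39 = 117
  U = 136 + 6·117 = 838
Comparing — Policy A: U=490, Policy B: U=838. Highest is 838 (Policy B).

838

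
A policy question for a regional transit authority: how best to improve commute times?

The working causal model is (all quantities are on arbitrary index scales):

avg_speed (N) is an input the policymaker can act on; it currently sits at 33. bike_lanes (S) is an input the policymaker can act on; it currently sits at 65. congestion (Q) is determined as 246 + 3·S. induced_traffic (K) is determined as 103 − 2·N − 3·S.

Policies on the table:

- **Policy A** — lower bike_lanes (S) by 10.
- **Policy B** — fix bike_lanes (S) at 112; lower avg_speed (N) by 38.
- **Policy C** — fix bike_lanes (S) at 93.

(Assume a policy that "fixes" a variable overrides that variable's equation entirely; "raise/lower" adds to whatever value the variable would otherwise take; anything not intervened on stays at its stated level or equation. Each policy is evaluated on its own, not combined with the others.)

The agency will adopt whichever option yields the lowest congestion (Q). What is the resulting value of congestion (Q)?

Policy A (S − 10):
  S = 65 − 10 = 55
  Q = 246 + 3·55 = 411
Policy B (S := 112, N − 38):
  S = 112
  Q = 246 + 3·112 = 582
Policy C (S := 93):
  S = 93
  Q = 246 + 3·93 = 525
Comparing — Policy A: Q=411, Policy B: Q=582, Policy C: Q=525. Lowest is 411 (Policy A).

411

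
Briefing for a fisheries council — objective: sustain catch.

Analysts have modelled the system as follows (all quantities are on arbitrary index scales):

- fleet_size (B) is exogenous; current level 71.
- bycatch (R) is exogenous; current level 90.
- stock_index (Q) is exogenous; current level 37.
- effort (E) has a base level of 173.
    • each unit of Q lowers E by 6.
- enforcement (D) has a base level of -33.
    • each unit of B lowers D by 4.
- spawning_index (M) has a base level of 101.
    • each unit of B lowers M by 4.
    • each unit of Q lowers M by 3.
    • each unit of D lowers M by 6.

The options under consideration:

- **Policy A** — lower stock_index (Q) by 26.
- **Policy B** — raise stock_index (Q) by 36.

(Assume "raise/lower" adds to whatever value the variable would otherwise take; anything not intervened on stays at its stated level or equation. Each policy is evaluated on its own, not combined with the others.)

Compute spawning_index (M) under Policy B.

1500

Policy B (Q + 36):
  B = 71
  Q = 37 + 36 = 73
  D = -33 − 4·71 = -317
  M = 101 − 4·71 − 3·73 − 6·(-317) = 1500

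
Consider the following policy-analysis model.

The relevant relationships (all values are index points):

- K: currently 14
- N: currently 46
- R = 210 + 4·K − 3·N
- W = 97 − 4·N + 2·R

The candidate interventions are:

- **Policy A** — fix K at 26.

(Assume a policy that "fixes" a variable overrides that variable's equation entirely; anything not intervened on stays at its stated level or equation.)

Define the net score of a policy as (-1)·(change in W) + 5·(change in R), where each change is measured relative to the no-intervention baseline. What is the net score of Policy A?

Baseline:
  K = 14
  N = 46
  R = 210 + 4·14 − 3·46 = 128
  W = 97 − 4·46 + 2·128 = 169
Policy A (K := 26):
  K = 26
  N = 46
  R = 210 + 4·26 − 3·46 = 176
  W = 97 − 4·46 + 2·176 = 265
ΔW = 265 − 169 = 96; ΔR = 176 − 128 = 48
Score = (-1)·96 + 5·48 = 144

144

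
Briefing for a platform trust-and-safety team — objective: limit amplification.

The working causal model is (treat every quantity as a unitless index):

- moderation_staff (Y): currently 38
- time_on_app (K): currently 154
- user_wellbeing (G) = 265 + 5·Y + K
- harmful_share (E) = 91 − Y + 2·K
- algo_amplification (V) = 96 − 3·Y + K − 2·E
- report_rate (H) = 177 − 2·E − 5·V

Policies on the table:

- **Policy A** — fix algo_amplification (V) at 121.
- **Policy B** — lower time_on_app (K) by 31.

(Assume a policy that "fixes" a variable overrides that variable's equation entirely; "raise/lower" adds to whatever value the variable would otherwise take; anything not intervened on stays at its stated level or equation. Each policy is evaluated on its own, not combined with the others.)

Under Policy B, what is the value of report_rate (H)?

Policy B (K − 31):
  Y = 38
  K = 154 − 31 = 123
  E = 91 − 38 + 2·123 = 299
  V = 96 − 3·38 + 123 − 2·299 = -493
  H = 177 − 2·299 − 5·(-493) = 2044

2044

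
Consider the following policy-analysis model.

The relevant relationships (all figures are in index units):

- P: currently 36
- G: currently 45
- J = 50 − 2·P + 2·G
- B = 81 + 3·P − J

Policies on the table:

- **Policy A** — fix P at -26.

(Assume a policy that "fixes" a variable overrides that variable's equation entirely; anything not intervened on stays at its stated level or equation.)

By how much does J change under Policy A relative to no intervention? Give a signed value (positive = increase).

Baseline:
  P = 36
  G = 45
  J = 50 − 2·36 + 2·45 = 68
Policy A (P := -26):
  P = -26
  G = 45
  J = 50 − 2·(-26) + 2·45 = 192
Change in J: 192 − 68 = 124

124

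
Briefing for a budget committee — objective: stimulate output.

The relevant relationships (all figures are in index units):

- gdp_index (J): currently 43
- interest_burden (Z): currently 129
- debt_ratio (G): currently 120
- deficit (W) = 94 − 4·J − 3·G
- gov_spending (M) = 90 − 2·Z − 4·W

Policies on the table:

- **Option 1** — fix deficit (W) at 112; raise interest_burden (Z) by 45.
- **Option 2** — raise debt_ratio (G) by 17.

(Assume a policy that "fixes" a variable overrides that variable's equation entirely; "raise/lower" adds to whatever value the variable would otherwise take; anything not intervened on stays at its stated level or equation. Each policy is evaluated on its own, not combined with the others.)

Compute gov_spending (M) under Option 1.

-706

Option 1 (W := 112, Z + 45):
  J = 43
  Z = 129 + 45 = 174
  G = 120
  W = 112
  M = 90 − 2·174 − 4·112 = -706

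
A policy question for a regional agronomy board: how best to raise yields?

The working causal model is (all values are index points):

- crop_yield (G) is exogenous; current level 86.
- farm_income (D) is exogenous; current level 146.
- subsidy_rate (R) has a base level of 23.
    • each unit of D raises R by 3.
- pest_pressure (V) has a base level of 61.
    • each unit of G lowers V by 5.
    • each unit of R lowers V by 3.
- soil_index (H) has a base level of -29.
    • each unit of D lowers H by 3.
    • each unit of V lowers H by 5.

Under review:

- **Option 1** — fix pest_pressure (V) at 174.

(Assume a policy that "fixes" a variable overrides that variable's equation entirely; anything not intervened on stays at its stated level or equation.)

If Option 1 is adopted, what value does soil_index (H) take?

Option 1 (V := 174):
  G = 86
  D = 146
  R = 23 + 3·146 = 461
  V = 174
  H = -29 − 3·146 − 5·174 = -1337

-1337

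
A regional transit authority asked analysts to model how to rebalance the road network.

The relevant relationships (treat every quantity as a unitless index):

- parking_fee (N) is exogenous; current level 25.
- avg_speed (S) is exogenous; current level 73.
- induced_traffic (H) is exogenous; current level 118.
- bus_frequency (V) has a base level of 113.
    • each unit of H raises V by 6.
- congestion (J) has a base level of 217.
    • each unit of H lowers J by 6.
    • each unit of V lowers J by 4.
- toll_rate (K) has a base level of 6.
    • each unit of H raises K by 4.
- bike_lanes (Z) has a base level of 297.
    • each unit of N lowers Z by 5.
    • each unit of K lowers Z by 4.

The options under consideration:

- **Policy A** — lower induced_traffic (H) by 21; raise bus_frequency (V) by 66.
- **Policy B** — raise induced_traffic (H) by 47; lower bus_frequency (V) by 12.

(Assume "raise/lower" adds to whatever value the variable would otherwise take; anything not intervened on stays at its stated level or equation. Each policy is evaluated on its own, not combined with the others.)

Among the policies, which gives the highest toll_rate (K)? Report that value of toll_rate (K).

666

Policy A (H − 21, V + 66):
  H = 118 − 21 = 97
  K = 6 + 4·97 = 394
Policy B (H + 47, V − 12):
  H = 118 + 47 = 165
  K = 6 + 4·165 = 666
Comparing — Policy A: K=394, Policy B: K=666. Highest is 666 (Policy B).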